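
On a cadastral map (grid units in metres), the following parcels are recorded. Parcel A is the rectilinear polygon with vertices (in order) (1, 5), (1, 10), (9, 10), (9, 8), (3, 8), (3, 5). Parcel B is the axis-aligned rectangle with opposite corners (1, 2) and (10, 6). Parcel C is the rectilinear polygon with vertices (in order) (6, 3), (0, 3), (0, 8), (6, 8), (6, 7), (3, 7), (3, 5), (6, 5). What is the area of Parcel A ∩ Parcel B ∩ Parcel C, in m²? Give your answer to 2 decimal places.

The intersection is the polygon with vertices (3,6), (3,5), (1,5), (1,6).
By the shoelace formula its area is 2.00.

2.00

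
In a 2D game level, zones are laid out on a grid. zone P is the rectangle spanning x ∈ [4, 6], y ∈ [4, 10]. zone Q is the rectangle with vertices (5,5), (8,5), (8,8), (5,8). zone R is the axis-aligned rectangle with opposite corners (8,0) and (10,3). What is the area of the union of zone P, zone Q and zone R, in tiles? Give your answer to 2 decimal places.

By inclusion–exclusion:
Individual areas: |zone P| = 12, |zone Q| = 9, |zone R| = 6.
|zone P∩zone Q|: x∈[5,6], y∈[5,8] → 1·3 = 3.
|zone P∩zone R| = 0 (no overlap).
|zone Q∩zone R| = 0 (no overlap).
|zone P∩zone Q∩zone R| = 0.
|zone P ∪ zone Q ∪ zone R| = 27 − 3 + 0 = 24.00.

24.00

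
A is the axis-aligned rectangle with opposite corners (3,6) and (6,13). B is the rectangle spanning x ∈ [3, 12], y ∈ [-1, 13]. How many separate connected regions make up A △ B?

A △ B is a single connected region.

1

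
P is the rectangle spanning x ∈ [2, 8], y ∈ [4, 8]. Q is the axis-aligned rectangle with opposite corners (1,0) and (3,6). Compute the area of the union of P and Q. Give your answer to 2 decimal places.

By inclusion–exclusion:
Individual areas: |P| = 24, |Q| = 12.
|P∩Q|: x∈[2,3], y∈[4,6] → 1·2 = 2.
|P ∪ Q| = 36 − 2 = 34.00.

34.00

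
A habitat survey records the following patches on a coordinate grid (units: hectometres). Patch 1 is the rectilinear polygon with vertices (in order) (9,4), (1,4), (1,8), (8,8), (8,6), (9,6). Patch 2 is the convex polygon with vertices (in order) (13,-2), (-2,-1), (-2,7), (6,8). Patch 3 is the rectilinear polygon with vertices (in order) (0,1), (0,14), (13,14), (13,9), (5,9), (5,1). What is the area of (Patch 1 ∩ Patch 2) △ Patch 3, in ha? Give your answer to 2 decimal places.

100.04

|Patch 1 ∩ Patch 2| = 24.0375.
|(Patch 1 ∩ Patch 2) ∩ Patch 3| = 14.5.
|(Patch 1 ∩ Patch 2) △ Patch 3| = 24.0375 + 105 − 29 = 100.04.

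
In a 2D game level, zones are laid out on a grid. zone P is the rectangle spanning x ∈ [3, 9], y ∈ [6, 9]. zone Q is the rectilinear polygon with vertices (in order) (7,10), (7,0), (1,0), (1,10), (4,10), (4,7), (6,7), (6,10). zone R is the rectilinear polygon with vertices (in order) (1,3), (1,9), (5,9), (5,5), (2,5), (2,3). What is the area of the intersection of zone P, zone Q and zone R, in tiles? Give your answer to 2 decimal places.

4.00

The intersection is the polygon with vertices (3,6), (3,9), (4,9), (4,7), (5,7), (5,6).
By the shoelace formula its area is 4.00.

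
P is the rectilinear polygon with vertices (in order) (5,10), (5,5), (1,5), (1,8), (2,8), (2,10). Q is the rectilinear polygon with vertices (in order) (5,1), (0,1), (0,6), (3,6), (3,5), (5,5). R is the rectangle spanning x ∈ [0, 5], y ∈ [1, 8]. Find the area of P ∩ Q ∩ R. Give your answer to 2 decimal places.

2.00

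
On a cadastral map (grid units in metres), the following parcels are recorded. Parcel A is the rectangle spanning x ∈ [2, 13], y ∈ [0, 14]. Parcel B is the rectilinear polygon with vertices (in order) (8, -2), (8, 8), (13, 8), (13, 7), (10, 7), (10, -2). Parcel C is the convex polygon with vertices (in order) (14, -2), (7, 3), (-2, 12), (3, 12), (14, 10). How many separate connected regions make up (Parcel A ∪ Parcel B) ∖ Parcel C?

2

(Parcel A ∪ Parcel B) ∖ Parcel C splits into 2 disjoint pieces (area 37.8, area 31.0909).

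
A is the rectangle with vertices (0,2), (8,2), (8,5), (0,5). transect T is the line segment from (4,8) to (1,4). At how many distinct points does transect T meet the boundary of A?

1

The segment meets the boundary at (1.75,5).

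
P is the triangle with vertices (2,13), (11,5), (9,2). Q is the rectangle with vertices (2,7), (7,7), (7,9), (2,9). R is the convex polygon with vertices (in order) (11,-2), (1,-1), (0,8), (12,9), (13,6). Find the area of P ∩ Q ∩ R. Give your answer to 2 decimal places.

The intersection is the polygon with vertices (7,7), (5.818,7), (4.921,8.41), (6.971,8.581), (7,8.556).
By the shoelace formula its area is 2.48.

2.48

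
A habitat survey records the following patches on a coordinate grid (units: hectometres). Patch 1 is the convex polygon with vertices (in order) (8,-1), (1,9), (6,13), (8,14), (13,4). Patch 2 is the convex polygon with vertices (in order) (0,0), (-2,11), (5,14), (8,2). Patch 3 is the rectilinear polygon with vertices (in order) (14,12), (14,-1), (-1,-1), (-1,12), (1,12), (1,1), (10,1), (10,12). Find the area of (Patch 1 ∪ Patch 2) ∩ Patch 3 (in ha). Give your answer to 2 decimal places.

|Patch 1 ∪ Patch 2| = 148.6184.
|(Patch 1 ∪ Patch 2) ∩ Patch 3| = 38.77.

38.77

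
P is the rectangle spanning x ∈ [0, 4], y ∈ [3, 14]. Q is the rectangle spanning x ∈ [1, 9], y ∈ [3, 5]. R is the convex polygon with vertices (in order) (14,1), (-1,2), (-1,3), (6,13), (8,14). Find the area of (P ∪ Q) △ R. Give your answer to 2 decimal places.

105.21

|P ∪ Q| = 54.
|(P ∪ Q) ∩ R| = 27.1429.
|(P ∪ Q) △ R| = 54 + 105.5 − 54.2857 = 105.21.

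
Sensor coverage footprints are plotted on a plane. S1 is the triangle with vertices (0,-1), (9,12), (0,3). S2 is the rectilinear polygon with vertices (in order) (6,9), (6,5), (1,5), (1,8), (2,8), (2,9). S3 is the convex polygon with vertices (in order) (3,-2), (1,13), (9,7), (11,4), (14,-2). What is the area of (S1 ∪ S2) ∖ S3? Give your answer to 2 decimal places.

11.87

|S1 ∪ S2| = 31.4615.
|(S1 ∪ S2) ∩ S3| = 19.5915.
|(S1 ∪ S2) ∖ S3| = 31.4615 − 19.5915 = 11.87.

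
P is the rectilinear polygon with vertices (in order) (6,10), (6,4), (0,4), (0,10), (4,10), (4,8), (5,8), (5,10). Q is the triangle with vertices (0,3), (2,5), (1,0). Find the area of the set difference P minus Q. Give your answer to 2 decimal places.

33.60

|P| = 34, |P∩Q| = 0.4.
|P ∖ Q| = |P| − |P∩Q| = 34 − 0.4 = 33.60.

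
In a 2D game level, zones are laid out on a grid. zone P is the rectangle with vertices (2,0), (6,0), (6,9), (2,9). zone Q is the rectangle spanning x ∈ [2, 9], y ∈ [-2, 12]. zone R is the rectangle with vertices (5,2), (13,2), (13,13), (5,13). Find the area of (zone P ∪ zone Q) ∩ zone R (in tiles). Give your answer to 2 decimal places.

The region (zone P ∪ zone Q) ∩ zone R is the polygon with vertices (9,12), (9,2), (5,2), (5,12).
By the shoelace formula its area is 40.00.

40.00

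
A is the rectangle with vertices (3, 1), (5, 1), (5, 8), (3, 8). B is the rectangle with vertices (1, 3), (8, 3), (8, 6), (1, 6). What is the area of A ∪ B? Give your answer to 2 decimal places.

29.00

By inclusion–exclusion:
Individual areas: |A| = 14, |B| = 21.
|A∩B|: x∈[3,5], y∈[3,6] → 2·3 = 6.
|A ∪ B| = 35 − 6 = 29.00.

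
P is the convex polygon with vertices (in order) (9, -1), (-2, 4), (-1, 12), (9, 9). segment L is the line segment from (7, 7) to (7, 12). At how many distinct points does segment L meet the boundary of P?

1

The segment meets the boundary at (7,9.6).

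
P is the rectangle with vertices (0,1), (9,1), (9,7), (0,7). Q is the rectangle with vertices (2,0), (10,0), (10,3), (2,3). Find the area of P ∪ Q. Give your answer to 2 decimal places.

By inclusion–exclusion:
Individual areas: |P| = 54, |Q| = 24.
|P∩Q|: x∈[2,9], y∈[1,3] → 7·2 = 14.
|P ∪ Q| = 78 − 14 = 64.00.

64.00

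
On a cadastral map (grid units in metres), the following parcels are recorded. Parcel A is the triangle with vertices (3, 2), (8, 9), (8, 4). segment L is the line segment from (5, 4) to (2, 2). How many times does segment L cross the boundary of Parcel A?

The segment meets the boundary at (3.909,3.273).

1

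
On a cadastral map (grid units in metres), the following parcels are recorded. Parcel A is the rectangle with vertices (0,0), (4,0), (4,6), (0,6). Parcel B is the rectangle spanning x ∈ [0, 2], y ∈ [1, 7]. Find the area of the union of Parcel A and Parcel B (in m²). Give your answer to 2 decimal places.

26.00

By inclusion–exclusion:
Individual areas: |Parcel A| = 24, |Parcel B| = 12.
|Parcel A∩Parcel B|: x∈[0,2], y∈[1,6] → 2·5 = 10.
|Parcel A ∪ Parcel B| = 36 − 10 = 26.00.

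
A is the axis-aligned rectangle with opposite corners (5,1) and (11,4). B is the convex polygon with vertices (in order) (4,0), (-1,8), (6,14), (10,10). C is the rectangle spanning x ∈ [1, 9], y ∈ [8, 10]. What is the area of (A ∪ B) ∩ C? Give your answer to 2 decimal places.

15.92

The region (A ∪ B) ∩ C is the polygon with vertices (1.333,10), (9,10), (9,8.333), (8.8,8), (1,8), (1,9.714).
By the shoelace formula its area is 15.92.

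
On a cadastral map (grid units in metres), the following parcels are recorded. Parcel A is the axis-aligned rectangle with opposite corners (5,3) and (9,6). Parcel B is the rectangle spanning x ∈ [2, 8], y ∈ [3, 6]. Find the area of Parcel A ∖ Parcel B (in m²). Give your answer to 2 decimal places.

3.00

|Parcel A∩Parcel B|: x∈[5,8], y∈[3,6] → 3·3 = 9.
|Parcel A| = 12.
|Parcel A ∖ Parcel B| = |Parcel A| − |Parcel A∩Parcel B| = 12 − 9 = 3.00.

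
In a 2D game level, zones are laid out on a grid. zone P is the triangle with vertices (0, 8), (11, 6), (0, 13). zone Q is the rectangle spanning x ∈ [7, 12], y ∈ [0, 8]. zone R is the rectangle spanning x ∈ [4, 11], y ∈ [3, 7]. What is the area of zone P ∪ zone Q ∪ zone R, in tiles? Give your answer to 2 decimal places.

75.89

By inclusion–exclusion:
Individual areas: |zone P| = 27.5, |zone Q| = 40, |zone R| = 28.
|zone P∩zone Q| = 3.4026.
|zone P∩zone R| = 1.9643.
|zone Q∩zone R|: x∈[7,11], y∈[3,7] → 4·4 = 16.
|zone P∩zone Q∩zone R| = 1.7597.
|zone P ∪ zone Q ∪ zone R| = 95.5 − 21.3669 + 1.7597 = 75.89.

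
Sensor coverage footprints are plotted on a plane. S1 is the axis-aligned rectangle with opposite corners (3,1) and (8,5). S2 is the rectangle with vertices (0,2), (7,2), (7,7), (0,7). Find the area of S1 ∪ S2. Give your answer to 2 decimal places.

By inclusion–exclusion:
Individual areas: |S1| = 20, |S2| = 35.
|S1∩S2|: x∈[3,7], y∈[2,5] → 4·3 = 12.
|S1 ∪ S2| = 55 − 12 = 43.00.

43.00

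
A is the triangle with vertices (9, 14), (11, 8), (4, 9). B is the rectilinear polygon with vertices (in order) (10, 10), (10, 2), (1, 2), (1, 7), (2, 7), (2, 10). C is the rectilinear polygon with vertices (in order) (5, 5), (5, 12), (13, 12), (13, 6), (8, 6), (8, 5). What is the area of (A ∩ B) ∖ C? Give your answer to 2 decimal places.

|A ∩ B| = 8.0714.
|(A ∩ B) ∩ C| = 7.5.
|(A ∩ B) ∖ C| = 8.0714 − 7.5 = 0.57.

0.57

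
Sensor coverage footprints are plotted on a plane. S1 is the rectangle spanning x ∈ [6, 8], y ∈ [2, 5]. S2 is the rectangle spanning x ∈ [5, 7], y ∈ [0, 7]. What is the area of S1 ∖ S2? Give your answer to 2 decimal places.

3.00

|S1∩S2|: x∈[6,7], y∈[2,5] → 1·3 = 3.
|S1| = 6.
|S1 ∖ S2| = |S1| − |S1∩S2| = 6 − 3 = 3.00.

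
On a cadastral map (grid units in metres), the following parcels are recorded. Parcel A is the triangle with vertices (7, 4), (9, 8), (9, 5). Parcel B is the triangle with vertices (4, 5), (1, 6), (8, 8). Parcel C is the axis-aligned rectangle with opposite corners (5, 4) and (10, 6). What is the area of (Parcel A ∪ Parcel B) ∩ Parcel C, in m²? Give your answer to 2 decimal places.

|Parcel A ∪ Parcel B| = 9.5.
|(Parcel A ∪ Parcel B) ∩ Parcel C| = 2.04.

2.04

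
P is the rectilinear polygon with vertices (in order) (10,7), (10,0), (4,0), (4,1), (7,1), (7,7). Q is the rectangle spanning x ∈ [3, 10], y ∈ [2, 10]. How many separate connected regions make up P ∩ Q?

P ∩ Q is a single connected region.

1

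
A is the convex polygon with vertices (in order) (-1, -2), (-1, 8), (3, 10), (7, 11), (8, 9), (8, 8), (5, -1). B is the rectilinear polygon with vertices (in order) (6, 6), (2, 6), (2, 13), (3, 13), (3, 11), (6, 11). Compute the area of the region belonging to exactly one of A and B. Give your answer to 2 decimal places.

74.75

|A| = 86.5, |B| = 22, |A∩B| = 16.875.
|A △ B| = |A| + |B| − 2·|A∩B| = 86.5 + 22 − 33.75 = 74.75.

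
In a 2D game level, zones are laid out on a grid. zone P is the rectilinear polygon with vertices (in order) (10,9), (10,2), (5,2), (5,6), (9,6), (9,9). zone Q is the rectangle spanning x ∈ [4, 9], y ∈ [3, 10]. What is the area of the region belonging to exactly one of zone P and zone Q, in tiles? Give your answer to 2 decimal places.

34.00

|zone P| = 23, |zone Q| = 35, |zone P∩zone Q| = 12.
|zone P △ zone Q| = |zone P| + |zone Q| − 2·|zone P∩zone Q| = 23 + 35 − 24 = 34.00.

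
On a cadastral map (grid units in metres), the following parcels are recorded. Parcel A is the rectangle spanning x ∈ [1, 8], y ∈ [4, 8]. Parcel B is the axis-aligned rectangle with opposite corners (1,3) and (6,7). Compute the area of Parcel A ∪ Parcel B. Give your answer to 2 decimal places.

By inclusion–exclusion:
Individual areas: |Parcel A| = 28, |Parcel B| = 20.
|Parcel A∩Parcel B|: x∈[1,6], y∈[4,7] → 5·3 = 15.
|Parcel A ∪ Parcel B| = 48 − 15 = 33.00.

33.00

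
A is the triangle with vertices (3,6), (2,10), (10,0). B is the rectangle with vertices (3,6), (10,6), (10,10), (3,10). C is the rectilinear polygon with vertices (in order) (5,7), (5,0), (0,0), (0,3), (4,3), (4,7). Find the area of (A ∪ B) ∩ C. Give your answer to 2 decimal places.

The region (A ∪ B) ∩ C is the polygon with vertices (4,5.143), (4,7), (5,7), (5,4.286).
By the shoelace formula its area is 2.29.

2.29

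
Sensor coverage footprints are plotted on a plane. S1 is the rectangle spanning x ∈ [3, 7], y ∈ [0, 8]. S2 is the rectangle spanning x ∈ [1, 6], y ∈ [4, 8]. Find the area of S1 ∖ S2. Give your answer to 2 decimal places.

20.00

|S1∩S2|: x∈[3,6], y∈[4,8] → 3·4 = 12.
|S1| = 32.
|S1 ∖ S2| = |S1| − |S1∩S2| = 32 − 12 = 20.00.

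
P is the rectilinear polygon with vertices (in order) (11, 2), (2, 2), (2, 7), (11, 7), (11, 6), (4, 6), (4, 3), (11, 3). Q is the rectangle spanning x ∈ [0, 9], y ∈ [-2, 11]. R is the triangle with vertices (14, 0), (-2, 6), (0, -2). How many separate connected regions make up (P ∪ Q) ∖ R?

2

(P ∪ Q) ∖ R splits into 2 disjoint pieces (area 70.9375, area 5.7857).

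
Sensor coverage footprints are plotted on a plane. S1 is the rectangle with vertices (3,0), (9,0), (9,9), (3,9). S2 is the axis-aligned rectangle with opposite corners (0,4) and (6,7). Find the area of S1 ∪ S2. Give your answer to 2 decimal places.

By inclusion–exclusion:
Individual areas: |S1| = 54, |S2| = 18.
|S1∩S2|: x∈[3,6], y∈[4,7] → 3·3 = 9.
|S1 ∪ S2| = 72 − 9 = 63.00.

63.00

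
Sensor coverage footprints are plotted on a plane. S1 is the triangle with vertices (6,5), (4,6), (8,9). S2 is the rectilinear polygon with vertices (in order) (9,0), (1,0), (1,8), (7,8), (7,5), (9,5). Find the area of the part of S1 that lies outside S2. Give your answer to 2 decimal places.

|S1| = 5, |S1∩S2| = 4.3333.
|S1 ∖ S2| = |S1| − |S1∩S2| = 5 − 4.3333 = 0.67.

0.67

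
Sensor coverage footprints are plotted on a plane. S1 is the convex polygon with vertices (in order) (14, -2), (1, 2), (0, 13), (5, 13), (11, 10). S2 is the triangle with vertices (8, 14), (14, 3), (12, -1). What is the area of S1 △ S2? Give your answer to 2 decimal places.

125.64

|S1| = 138.5, |S2| = 23, |S1∩S2| = 17.9319.
|S1 △ S2| = |S1| + |S2| − 2·|S1∩S2| = 138.5 + 23 − 35.8638 = 125.64.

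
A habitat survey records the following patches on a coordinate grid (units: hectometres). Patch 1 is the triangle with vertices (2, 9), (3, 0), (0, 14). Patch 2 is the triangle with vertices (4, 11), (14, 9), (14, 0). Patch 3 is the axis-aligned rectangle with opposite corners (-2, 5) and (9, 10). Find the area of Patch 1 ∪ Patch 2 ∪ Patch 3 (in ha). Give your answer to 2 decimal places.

93.57

By inclusion–exclusion:
Individual areas: |Patch 1| = 6.5, |Patch 2| = 45, |Patch 3| = 55.
|Patch 1∩Patch 2| = 0.
|Patch 1∩Patch 3| = 3.7246.
|Patch 2∩Patch 3| = 9.2045.
|Patch 1∩Patch 2∩Patch 3| = 0.
|Patch 1 ∪ Patch 2 ∪ Patch 3| = 106.5 − 12.9291 + 0 = 93.57.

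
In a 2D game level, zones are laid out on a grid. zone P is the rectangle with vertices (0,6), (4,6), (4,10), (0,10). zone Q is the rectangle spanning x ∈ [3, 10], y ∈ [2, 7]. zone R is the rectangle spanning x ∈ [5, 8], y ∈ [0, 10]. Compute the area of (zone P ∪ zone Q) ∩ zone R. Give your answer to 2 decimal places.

15.00

The region (zone P ∪ zone Q) ∩ zone R is the polygon with vertices (8,7), (8,2), (5,2), (5,7).
By the shoelace formula its area is 15.00.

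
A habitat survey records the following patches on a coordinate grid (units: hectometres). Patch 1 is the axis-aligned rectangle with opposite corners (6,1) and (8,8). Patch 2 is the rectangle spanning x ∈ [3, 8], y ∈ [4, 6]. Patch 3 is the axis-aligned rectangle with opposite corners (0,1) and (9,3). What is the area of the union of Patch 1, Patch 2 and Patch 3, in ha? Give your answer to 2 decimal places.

34.00

By inclusion–exclusion:
Individual areas: |Patch 1| = 14, |Patch 2| = 10, |Patch 3| = 18.
|Patch 1∩Patch 2|: x∈[6,8], y∈[4,6] → 2·2 = 4.
|Patch 1∩Patch 3|: x∈[6,8], y∈[1,3] → 2·2 = 4.
|Patch 2∩Patch 3| = 0 (no overlap).
|Patch 1∩Patch 2∩Patch 3| = 0.
|Patch 1 ∪ Patch 2 ∪ Patch 3| = 42 − 8 + 0 = 34.00.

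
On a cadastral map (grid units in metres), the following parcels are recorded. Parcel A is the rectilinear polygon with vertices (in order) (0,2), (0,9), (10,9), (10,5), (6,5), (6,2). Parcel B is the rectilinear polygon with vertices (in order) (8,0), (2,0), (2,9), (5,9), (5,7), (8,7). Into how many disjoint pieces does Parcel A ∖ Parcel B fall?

2

Parcel A ∖ Parcel B splits into 2 disjoint pieces (area 14, area 14).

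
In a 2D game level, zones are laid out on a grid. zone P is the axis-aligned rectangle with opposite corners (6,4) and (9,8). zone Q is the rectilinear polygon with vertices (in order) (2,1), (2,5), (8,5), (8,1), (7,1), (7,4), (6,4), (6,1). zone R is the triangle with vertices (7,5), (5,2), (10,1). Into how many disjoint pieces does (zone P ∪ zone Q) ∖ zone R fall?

2

(zone P ∪ zone Q) ∖ zone R splits into 2 disjoint pieces (area 26.4833, area 0.5).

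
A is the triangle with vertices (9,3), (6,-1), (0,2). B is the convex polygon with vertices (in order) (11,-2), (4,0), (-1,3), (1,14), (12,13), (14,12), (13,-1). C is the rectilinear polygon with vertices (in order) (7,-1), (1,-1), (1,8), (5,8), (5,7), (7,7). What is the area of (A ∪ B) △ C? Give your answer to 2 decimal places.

|A ∪ B| = 188.6728.
|(A ∪ B) ∩ C| = 45.521.
|(A ∪ B) △ C| = 188.6728 + 52 − 91.042 = 149.63.

149.63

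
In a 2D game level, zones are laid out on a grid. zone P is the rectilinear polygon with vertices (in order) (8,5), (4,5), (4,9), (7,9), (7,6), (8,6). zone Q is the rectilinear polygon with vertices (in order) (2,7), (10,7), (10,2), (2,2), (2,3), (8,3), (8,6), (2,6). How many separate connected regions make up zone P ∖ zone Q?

zone P ∖ zone Q splits into 2 disjoint pieces (area 4, area 6).

2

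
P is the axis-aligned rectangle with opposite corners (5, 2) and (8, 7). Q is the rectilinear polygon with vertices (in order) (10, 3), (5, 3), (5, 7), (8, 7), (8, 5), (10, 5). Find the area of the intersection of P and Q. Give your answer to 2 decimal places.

12.00

The intersection is the polygon with vertices (8,3), (5,3), (5,7), (8,7), (8,5).
By the shoelace formula its area is 12.00.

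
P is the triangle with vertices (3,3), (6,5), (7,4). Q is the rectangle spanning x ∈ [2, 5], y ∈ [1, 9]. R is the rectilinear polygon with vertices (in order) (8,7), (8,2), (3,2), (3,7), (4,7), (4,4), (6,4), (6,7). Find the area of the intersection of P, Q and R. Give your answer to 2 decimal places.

The intersection is the polygon with vertices (5,3.5), (3,3), (4.5,4), (5,4).
By the shoelace formula its area is 0.75.

0.75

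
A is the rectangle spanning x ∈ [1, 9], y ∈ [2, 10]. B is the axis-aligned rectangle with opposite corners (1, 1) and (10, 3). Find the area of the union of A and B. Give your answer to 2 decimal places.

74.00

By inclusion–exclusion:
Individual areas: |A| = 64, |B| = 18.
|A∩B|: x∈[1,9], y∈[2,3] → 8·1 = 8.
|A ∪ B| = 82 − 8 = 74.00.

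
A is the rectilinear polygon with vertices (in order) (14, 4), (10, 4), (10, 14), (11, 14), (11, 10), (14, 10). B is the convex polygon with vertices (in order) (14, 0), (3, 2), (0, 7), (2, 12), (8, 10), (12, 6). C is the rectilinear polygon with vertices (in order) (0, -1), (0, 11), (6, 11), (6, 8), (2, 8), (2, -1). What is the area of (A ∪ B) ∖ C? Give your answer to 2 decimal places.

|A ∪ B| = 119.8333.
|(A ∪ B) ∩ C| = 19.9667.
|(A ∪ B) ∖ C| = 119.8333 − 19.9667 = 99.87.

99.87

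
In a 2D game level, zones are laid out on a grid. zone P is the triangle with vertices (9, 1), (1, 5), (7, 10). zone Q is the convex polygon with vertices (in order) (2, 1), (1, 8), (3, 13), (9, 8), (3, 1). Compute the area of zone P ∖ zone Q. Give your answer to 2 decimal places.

10.54

|zone P| = 32, |zone P∩zone Q| = 21.4572.
|zone P ∖ zone Q| = |zone P| − |zone P∩zone Q| = 32 − 21.4572 = 10.54.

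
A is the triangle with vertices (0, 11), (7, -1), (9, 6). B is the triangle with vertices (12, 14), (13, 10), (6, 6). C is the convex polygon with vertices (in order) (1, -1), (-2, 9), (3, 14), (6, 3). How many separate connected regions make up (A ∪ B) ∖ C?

1

(A ∪ B) ∖ C is a single connected region.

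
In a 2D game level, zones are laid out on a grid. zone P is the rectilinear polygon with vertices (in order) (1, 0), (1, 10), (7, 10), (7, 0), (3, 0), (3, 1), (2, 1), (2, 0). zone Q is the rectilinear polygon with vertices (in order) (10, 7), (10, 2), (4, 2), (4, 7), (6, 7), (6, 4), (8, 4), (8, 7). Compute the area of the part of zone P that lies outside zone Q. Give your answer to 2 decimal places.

47.00

|zone P| = 59, |zone P∩zone Q| = 12.
|zone P ∖ zone Q| = |zone P| − |zone P∩zone Q| = 59 − 12 = 47.00.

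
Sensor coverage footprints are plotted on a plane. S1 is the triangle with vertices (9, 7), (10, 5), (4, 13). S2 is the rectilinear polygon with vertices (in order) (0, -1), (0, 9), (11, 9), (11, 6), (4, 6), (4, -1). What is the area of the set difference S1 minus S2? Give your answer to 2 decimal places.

0.79

|S1| = 2, |S1∩S2| = 1.2083.
|S1 ∖ S2| = |S1| − |S1∩S2| = 2 − 1.2083 = 0.79.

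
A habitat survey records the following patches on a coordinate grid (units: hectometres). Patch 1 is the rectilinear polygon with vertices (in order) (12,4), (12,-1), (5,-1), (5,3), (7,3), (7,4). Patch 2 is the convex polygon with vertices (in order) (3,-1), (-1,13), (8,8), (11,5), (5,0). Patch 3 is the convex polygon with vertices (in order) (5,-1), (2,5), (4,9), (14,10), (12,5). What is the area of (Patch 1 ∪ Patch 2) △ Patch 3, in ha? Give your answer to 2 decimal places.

70.22

|Patch 1 ∪ Patch 2| = 101.4.
|(Patch 1 ∪ Patch 2) ∩ Patch 3| = 52.5884.
|(Patch 1 ∪ Patch 2) △ Patch 3| = 101.4 + 74 − 105.1768 = 70.22.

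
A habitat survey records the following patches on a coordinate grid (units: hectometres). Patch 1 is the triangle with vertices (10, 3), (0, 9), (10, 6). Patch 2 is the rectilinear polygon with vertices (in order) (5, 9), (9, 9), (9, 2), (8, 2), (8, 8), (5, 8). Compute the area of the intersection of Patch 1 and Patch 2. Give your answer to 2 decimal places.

2.55

The intersection is the polygon with vertices (8,4.2), (8,6.6), (9,6.3), (9,3.6).
By the shoelace formula its area is 2.55.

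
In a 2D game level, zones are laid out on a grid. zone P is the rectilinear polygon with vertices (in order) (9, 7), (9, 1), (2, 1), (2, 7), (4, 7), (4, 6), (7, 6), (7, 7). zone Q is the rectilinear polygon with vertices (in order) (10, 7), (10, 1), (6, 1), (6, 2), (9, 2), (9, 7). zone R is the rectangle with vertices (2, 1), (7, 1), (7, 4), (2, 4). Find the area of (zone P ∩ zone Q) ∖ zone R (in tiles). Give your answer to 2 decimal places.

|zone P ∩ zone Q| = 3.
|(zone P ∩ zone Q) ∩ zone R| = 1.
|(zone P ∩ zone Q) ∖ zone R| = 3 − 1 = 2.00.

2.00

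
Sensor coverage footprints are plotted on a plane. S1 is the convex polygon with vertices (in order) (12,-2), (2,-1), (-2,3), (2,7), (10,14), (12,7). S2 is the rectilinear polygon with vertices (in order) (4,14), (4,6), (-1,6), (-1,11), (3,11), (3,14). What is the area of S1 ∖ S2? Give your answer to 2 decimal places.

|S1| = 136, |S1∩S2| = 4.25.
|S1 ∖ S2| = |S1| − |S1∩S2| = 136 − 4.25 = 131.75.

131.75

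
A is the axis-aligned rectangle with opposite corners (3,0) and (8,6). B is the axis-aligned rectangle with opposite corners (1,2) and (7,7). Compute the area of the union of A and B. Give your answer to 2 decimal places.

By inclusion–exclusion:
Individual areas: |A| = 30, |B| = 30.
|A∩B|: x∈[3,7], y∈[2,6] → 4·4 = 16.
|A ∪ B| = 60 − 16 = 44.00.

44.00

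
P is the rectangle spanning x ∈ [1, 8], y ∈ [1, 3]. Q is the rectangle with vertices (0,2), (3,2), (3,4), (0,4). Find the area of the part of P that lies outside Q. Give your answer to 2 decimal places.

|P∩Q|: x∈[1,3], y∈[2,3] → 2·1 = 2.
|P| = 14.
|P ∖ Q| = |P| − |P∩Q| = 14 − 2 = 12.00.

12.00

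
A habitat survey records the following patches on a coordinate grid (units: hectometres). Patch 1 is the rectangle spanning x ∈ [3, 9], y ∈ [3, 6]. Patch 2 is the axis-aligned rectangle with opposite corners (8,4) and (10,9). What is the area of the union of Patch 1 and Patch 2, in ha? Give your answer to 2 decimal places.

26.00

By inclusion–exclusion:
Individual areas: |Patch 1| = 18, |Patch 2| = 10.
|Patch 1∩Patch 2|: x∈[8,9], y∈[4,6] → 1·2 = 2.
|Patch 1 ∪ Patch 2| = 28 − 2 = 26.00.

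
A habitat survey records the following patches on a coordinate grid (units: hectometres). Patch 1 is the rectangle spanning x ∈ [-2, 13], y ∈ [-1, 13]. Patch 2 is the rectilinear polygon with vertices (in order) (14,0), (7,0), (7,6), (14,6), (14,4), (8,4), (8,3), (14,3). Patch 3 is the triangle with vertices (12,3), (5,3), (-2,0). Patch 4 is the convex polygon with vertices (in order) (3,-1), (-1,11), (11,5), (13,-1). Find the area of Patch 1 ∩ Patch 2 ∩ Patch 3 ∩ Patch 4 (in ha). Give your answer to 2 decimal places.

2.67

The intersection is the polygon with vertices (8,3), (11.667,3), (11.689,2.933), (7,1.929), (7,3).
By the shoelace formula its area is 2.67.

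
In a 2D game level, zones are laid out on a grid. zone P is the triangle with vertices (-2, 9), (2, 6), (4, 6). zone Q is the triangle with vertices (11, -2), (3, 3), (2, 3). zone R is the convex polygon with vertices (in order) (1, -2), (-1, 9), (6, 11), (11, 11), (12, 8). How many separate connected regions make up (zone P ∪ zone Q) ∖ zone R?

2

(zone P ∪ zone Q) ∖ zone R splits into 2 disjoint pieces (area 0.1592, area 1.2771).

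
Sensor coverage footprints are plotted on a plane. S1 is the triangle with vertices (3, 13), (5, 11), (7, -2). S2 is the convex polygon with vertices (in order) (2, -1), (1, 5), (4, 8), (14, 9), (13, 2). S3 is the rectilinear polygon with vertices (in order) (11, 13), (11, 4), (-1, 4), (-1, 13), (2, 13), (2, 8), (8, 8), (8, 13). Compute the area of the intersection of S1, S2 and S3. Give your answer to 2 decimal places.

3.61

The intersection is the polygon with vertices (4.333,8), (5.462,8), (6.077,4), (5.4,4).
By the shoelace formula its area is 3.61.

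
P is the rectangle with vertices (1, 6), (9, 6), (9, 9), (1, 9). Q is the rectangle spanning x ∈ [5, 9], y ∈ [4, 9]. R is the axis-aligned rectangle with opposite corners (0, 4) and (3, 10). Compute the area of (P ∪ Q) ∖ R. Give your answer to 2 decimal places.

26.00

|P ∪ Q| = 32.
|(P ∪ Q) ∩ R| = 6.
|(P ∪ Q) ∖ R| = 32 − 6 = 26.00.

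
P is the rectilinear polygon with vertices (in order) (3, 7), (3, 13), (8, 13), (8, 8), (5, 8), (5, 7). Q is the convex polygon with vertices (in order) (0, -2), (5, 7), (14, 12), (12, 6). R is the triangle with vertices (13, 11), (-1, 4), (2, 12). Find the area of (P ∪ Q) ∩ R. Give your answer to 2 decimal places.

The region (P ∪ Q) ∩ R has outer boundary with vertices (8,8.667), (12.312,11.062), (13,11), (5,7), (3,7), (3,11.909), (8,11.454) (shoelace area 22.53).
It has a hole with vertices (6.8,8), (5,8), (5,7) (area 0.90).
Net area = 22.53 − 0.90 = 21.63.

21.63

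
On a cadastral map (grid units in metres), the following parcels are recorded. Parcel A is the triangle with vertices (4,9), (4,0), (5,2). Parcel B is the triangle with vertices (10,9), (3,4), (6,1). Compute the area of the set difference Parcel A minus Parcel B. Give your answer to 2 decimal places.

2.69

|Parcel A| = 4.5, |Parcel A∩Parcel B| = 1.8095.
|Parcel A ∖ Parcel B| = |Parcel A| − |Parcel A∩Parcel B| = 4.5 − 1.8095 = 2.69.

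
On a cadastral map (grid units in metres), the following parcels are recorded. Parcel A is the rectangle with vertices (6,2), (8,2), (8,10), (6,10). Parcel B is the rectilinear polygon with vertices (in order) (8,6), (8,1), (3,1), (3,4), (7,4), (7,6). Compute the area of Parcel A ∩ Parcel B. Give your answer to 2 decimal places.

The intersection is the polygon with vertices (8,2), (6,2), (6,4), (7,4), (7,6), (8,6).
By the shoelace formula its area is 6.00.

6.00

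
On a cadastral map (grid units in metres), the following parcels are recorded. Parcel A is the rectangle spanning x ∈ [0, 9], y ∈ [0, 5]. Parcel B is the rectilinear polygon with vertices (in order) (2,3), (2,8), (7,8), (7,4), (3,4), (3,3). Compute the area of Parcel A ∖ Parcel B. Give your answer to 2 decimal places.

39.00

|Parcel A| = 45, |Parcel A∩Parcel B| = 6.
|Parcel A ∖ Parcel B| = |Parcel A| − |Parcel A∩Parcel B| = 45 − 6 = 39.00.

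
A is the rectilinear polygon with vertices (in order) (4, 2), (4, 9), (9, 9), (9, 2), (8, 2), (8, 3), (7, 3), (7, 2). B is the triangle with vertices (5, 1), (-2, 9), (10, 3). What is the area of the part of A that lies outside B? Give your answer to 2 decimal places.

|A| = 34, |A∩B| = 12.3411.
|A ∖ B| = |A| − |A∩B| = 34 − 12.3411 = 21.66.

21.66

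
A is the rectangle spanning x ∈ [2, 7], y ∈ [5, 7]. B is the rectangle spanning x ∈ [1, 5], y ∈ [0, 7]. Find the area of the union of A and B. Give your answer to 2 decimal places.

By inclusion–exclusion:
Individual areas: |A| = 10, |B| = 28.
|A∩B|: x∈[2,5], y∈[5,7] → 3·2 = 6.
|A ∪ B| = 38 − 6 = 32.00.

32.00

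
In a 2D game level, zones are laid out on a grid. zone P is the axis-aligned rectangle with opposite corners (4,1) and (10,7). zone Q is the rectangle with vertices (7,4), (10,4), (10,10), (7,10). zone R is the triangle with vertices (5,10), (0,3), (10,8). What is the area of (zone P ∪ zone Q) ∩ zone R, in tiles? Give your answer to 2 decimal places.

7.80

The region (zone P ∪ zone Q) ∩ zone R is the polygon with vertices (4,7), (7,7), (7,9.2), (10,8), (4,5).
By the shoelace formula its area is 7.80.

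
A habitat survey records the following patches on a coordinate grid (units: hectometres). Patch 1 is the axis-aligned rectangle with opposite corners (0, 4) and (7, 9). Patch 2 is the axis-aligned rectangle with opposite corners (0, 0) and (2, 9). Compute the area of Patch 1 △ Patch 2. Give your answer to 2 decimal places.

33.00

|Patch 1∩Patch 2|: x∈[0,2], y∈[4,9] → 2·5 = 10.
|Patch 1 △ Patch 2| = |Patch 1| + |Patch 2| − 2·|Patch 1∩Patch 2| = 35 + 18 − 20 = 33.00.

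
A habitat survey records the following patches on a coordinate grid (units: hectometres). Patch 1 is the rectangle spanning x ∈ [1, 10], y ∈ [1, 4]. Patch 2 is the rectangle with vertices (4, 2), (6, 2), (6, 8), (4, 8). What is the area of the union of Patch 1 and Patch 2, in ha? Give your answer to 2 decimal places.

35.00

By inclusion–exclusion:
Individual areas: |Patch 1| = 27, |Patch 2| = 12.
|Patch 1∩Patch 2|: x∈[4,6], y∈[2,4] → 2·2 = 4.
|Patch 1 ∪ Patch 2| = 39 − 4 = 35.00.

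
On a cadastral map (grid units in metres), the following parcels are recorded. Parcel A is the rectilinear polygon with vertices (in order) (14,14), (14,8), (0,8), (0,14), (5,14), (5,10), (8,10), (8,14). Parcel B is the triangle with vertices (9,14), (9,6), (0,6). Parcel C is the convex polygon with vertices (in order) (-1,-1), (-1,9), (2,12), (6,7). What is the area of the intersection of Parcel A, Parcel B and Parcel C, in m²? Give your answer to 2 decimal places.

2.26

The intersection is the polygon with vertices (3.974,9.533), (5.2,8), (2.25,8).
By the shoelace formula its area is 2.26.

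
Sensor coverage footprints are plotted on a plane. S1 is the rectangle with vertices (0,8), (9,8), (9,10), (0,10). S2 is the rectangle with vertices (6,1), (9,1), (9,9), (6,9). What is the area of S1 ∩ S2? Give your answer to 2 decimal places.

3.00

|S1∩S2|: x∈[6,9], y∈[8,9] → 3·1 = 3.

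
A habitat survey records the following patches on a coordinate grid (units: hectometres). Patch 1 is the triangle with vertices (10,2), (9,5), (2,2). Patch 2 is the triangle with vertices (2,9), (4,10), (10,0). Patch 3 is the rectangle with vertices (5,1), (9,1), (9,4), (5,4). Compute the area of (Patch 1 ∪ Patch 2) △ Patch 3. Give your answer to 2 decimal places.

|Patch 1 ∪ Patch 2| = 23.1258.
|(Patch 1 ∪ Patch 2) ∩ Patch 3| = 7.7194.
|(Patch 1 ∪ Patch 2) △ Patch 3| = 23.1258 + 12 − 15.4387 = 19.69.

19.69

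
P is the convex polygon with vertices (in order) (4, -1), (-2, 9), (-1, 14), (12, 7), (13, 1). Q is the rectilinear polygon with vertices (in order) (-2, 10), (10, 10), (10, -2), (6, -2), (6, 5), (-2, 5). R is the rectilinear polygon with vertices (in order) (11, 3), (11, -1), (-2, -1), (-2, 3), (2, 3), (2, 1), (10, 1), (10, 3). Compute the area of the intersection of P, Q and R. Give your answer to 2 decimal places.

4.44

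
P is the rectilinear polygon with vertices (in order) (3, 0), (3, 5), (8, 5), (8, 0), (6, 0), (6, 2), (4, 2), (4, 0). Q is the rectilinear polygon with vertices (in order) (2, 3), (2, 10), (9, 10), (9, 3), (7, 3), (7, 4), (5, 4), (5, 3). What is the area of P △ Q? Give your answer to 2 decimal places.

|P| = 21, |Q| = 47, |P∩Q| = 8.
|P △ Q| = |P| + |Q| − 2·|P∩Q| = 21 + 47 − 16 = 52.00.

52.00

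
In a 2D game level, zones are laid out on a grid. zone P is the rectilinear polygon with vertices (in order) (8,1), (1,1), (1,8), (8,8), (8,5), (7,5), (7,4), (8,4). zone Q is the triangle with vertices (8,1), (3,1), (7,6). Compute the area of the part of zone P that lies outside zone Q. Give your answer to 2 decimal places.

|zone P| = 48, |zone P∩zone Q| = 12.2.
|zone P ∖ zone Q| = |zone P| − |zone P∩zone Q| = 48 − 12.2 = 35.80.

35.80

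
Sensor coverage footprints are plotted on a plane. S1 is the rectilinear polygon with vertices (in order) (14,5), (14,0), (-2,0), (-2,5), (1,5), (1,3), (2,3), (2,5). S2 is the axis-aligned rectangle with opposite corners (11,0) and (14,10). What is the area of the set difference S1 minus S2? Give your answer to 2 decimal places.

|S1| = 78, |S1∩S2| = 15.
|S1 ∖ S2| = |S1| − |S1∩S2| = 78 − 15 = 63.00.

63.00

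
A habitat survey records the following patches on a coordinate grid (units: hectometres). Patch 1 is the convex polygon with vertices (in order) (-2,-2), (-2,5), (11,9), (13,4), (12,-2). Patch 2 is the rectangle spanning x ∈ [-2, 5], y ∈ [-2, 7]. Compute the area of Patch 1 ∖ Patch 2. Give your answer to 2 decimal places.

74.50

|Patch 1| = 131, |Patch 1∩Patch 2| = 56.5.
|Patch 1 ∖ Patch 2| = |Patch 1| − |Patch 1∩Patch 2| = 131 − 56.5 = 74.50.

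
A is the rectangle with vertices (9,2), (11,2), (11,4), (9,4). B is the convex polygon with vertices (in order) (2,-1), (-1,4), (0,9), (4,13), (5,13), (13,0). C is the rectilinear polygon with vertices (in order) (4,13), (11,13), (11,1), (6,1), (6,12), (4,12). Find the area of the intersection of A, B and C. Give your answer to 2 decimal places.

The intersection is the polygon with vertices (9,2), (9,4), (10.539,4), (11,3.25), (11,2).
By the shoelace formula its area is 3.83.

3.83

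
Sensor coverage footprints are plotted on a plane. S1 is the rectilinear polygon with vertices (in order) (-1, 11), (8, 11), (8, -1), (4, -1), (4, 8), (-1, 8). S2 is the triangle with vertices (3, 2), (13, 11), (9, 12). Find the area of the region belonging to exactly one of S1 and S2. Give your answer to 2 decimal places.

|S1| = 63, |S2| = 23, |S1∩S2| = 9.2.
|S1 △ S2| = |S1| + |S2| − 2·|S1∩S2| = 63 + 23 − 18.4 = 67.60.

67.60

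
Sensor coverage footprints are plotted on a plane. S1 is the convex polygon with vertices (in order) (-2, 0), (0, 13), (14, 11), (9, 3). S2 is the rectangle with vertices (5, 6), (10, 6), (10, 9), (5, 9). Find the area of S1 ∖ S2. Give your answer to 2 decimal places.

|S1| = 129.5, |S1∩S2| = 15.
|S1 ∖ S2| = |S1| − |S1∩S2| = 129.5 − 15 = 114.50.

114.50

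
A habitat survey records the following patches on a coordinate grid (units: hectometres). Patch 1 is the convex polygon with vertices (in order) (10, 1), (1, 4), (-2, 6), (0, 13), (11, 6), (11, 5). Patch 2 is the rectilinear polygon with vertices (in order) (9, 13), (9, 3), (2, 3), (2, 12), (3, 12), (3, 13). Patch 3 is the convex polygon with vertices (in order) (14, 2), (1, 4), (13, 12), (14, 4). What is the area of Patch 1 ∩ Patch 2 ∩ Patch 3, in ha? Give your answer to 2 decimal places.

The intersection is the polygon with vertices (2,4.667), (7.419,8.279), (9,7.273), (9,3), (7.5,3), (2,3.846).
By the shoelace formula its area is 24.04.

24.04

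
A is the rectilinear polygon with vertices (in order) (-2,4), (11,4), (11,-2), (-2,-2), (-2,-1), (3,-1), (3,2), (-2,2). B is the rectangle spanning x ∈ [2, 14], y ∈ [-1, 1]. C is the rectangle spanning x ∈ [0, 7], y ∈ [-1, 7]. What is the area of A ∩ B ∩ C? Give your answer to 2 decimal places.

8.00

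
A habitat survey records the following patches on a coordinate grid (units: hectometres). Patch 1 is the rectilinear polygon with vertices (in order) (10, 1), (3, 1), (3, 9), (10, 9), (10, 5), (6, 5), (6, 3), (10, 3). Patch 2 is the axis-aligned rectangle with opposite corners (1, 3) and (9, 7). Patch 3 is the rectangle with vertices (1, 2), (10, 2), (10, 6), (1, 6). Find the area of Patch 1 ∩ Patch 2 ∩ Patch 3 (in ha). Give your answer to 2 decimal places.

12.00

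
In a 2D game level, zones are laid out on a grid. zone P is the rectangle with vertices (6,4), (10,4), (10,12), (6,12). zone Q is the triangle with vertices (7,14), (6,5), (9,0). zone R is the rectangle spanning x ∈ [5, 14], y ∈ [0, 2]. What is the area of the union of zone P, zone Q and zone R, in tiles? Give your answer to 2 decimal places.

By inclusion–exclusion:
Individual areas: |zone P| = 32, |zone Q| = 16, |zone R| = 18.
|zone P∩zone Q| = 11.8349.
|zone P∩zone R| = 0 (no overlap).
|zone Q∩zone R| = 0.9143.
|zone P∩zone Q∩zone R| = 0.
|zone P ∪ zone Q ∪ zone R| = 66 − 12.7492 + 0 = 53.25.

53.25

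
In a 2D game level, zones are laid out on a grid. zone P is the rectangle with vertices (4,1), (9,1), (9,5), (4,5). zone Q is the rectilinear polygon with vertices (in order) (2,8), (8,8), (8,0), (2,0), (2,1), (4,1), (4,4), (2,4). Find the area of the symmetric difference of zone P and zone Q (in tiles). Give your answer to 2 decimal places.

|zone P| = 20, |zone Q| = 42, |zone P∩zone Q| = 16.
|zone P △ zone Q| = |zone P| + |zone Q| − 2·|zone P∩zone Q| = 20 + 42 − 32 = 30.00.

30.00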